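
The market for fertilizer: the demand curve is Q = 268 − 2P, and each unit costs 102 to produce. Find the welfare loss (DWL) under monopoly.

DWL = 256

Inverting demand: P = 134 − 0.5Q.
Under competition P = MC = 102, so Q = (134 − 102)/0.5 = 64.
Monopoly sets MR = MC: 134 − Q = 102 ⇒ Q = 32, P = 134 − 0.5·32 = 118.
DWL is the triangle between Q = 32 and Q = 64: ½·(64 − 32)·(118 − 102) = 256.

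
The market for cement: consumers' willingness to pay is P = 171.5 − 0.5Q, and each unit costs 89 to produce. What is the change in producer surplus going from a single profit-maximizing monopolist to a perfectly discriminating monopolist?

Producer surplus rises by 3403.125

A monopolist chooses Q where MR = MC. MR = 171.5 − Q; setting this equal to 89 gives Q = 82.5 and P = 130.25.
PS = (130.25 − 89)·82.5 = 3403.125.
Under first-degree price discrimination the firm charges each unit its demand price and produces up to where P = MC, i.e. Q = 165. Consumer surplus is zero; producer surplus equals total surplus.
PS = ½·(171.5 − 89)·165 = 6806.25.
Change in producer surplus: 6806.25 − 3403.125 = 3403.125.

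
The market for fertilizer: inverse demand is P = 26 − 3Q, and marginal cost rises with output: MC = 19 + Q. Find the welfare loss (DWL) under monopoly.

Competitive equilibrium sets price equal to marginal cost: 26 − 3Q = 19 + Q, so Q = 1.75 and P = 20.75.
A monopolist chooses Q where MR = MC. MR = 26 − 6Q; setting this equal to 19 + Q gives Q = 1 and P = 23.
CS = ½·(26 − 20.75)·1.75 = 147/32; PS = (20.75·1.75 − 19·1.75 − ½·1·1.75²) = 49/32; TS = 6.125.
CS = ½·(26 − 23)·1 = 1.5; PS = (23·1 − 19·1 − ½·1·1²) = 3.5; TS = 5.
DWL = 6.125 − 5 = 1.125.

DWL = 1.125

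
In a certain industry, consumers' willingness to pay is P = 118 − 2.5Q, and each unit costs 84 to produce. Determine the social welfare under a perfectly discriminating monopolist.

With perfect price discrimination, output is the efficient level Q = 13.6 (where demand meets MC), but every buyer pays their willingness to pay: CS = 0 and PS = total surplus.
TS = 231.2 (equal to competitive TS).

TS = 231.2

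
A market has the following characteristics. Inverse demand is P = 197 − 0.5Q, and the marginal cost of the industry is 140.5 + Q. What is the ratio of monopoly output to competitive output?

Q_m/Q_c = 0.75

Monopoly sets MR = MC: 197 − Q = 140.5 + Q ⇒ Q = 28.25, P = 197 − 0.5·28.25 = 182.875.
Under competition P = MC: 197 − 0.5Q = 140.5 + Q ⇒ Q = 113/3, P = 1069/6.
Ratio Q_m/Q_c = 28.25/(113/3) = 0.75.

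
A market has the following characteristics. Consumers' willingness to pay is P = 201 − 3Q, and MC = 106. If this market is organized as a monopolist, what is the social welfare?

TS = 1128.125

A monopolist chooses Q where MR = MC. MR = 201 − 6Q; setting this equal to 106 gives Q = 95/6 and P = 153.5.
CS = ½·(201 − 153.5)·95/6 = 9025/24; PS = (153.5 − 106)·95/6 = 9025/12; TS = 1128.125.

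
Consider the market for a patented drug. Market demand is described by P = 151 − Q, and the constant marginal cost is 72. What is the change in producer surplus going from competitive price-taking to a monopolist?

Under competition P = MC = 72, so Q = (151 − 72)/1 = 79.
PS = (72 − 72)·79 = 0.
Monopoly sets MR = MC: 151 − 2Q = 72 ⇒ Q = 39.5, P = 151 − 39.5 = 111.5.
PS = (111.5 − 72)·39.5 = 1560.25.
Change in producer surplus: 1560.25 − 0 = 1560.25.

Producer surplus rises by 1560.25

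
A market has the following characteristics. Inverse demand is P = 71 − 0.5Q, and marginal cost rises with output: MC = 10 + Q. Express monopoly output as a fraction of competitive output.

Q_m/Q_c = 0.75

Monopoly sets MR = MC: 71 − Q = 10 + Q ⇒ Q = 30.5, P = 71 − 0.5·30.5 = 55.75.
Competitive equilibrium sets price equal to marginal cost: 71 − 0.5Q = 10 + Q, so Q = 122/3 and P = 152/3.
Ratio Q_m/Q_c = 30.5/(122/3) = 0.75.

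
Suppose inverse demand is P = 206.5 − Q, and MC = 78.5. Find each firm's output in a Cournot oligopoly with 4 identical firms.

With 4 symmetric Cournot firms, each firm's FOC gives 206.5 − 5q = 78.5, so q = 25.6, Q = 4·25.6 = 102.4, and P = 104.1.

q_i = 25.6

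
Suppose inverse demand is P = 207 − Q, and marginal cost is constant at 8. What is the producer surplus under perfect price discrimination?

A perfectly discriminating monopolist sells every unit with P(Q) ≥ MC(Q), so output equals the competitive quantity Q = 199. Each buyer pays their reservation price, so CS = 0 and the firm captures all surplus.
PS = ½·(207 − 8)·199 = 19800.5.

PS = 19800.5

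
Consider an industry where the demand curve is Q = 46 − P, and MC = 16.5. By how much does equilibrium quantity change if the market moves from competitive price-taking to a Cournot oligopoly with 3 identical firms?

Inverting demand: P = 46 − Q.
Perfect competition: P = MC = 16.5, so 46 − Q = 16.5 and Q = 29.5.
In a 3-firm Cournot equilibrium, symmetry and the first-order condition give q = (46 − 16.5)/(4) = 7.375. So Q = 22.125 and P = 23.875.
Change in equilibrium quantity: 22.125 − 29.5 = −7.375.

Q falls by 7.375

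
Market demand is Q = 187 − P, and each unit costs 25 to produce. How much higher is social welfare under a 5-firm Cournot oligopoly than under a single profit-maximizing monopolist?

Social welfare rises by 2916

Inverting demand: P = 187 − Q.
Monopoly sets MR = MC: 187 − 2Q = 25 ⇒ Q = 81, P = 187 − 81 = 106.
CS = ½·(187 − 106)·81 = 3280.5; PS = (106 − 25)·81 = 6561; TS = 9841.5.
Cournot with 5 identical firms: the symmetric best-response condition is 187 − 6q = 25. Each firm produces q = 27, total output Q = 135, price P = 52.
CS = ½·(187 − 52)·135 = 9112.5; PS = (52 − 25)·135 = 3645; TS = 12757.5.
Change in social welfare: 12757.5 − 9841.5 = 2916.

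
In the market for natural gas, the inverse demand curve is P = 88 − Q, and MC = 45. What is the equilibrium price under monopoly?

P = 66.5

A monopolist chooses Q where MR = MC. MR = 88 − 2Q; setting this equal to 45 gives Q = 21.5 and P = 66.5.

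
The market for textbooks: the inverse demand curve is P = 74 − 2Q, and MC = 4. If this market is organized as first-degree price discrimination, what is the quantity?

With perfect price discrimination, output is the efficient level Q = 35 (where demand meets MC), but every buyer pays their willingness to pay: CS = 0 and PS = total surplus.

Q = 35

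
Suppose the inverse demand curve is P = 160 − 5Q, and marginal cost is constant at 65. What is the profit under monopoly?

Monopoly sets MR = MC: 160 − 10Q = 65 ⇒ Q = 9.5, P = 160 − 5·9.5 = 112.5.
Profit = (112.5 − 65)·9.5 = 451.25.

Profit = 451.25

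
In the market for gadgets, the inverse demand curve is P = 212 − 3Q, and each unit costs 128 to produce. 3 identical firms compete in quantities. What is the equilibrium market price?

Cournot with 3 identical firms: the symmetric best-response condition is 212 − 12q = 128. Each firm produces q = 7, total output Q = 21, price P = 149.

P = 149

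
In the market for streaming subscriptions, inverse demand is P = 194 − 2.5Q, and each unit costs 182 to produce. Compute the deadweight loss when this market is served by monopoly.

Under competition P = MC = 182, so Q = (194 − 182)/2.5 = 4.8.
A monopolist chooses Q where MR = MC. MR = 194 − 5Q; setting this equal to 182 gives Q = 2.4 and P = 188.
DWL is the triangle between Q = 2.4 and Q = 4.8: ½·(4.8 − 2.4)·(188 − 182) = 7.2.

DWL = 7.2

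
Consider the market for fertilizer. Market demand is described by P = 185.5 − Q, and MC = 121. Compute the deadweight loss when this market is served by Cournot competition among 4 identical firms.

Perfect competition: P = MC = 121, so 185.5 − Q = 121 and Q = 64.5.
In a 4-firm Cournot equilibrium, symmetry and the first-order condition give q = (185.5 − 121)/(5) = 12.9. So Q = 51.6 and P = 133.9.
DWL is the triangle between Q = 51.6 and Q = 64.5: ½·(64.5 − 51.6)·(133.9 − 121) = 83.205.

DWL = 83.205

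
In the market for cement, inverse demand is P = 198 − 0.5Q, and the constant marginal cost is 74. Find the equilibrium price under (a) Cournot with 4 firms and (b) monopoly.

Cournot: P = 98.8; Monopoly: P = 136

Cournot with 4 identical firms: the symmetric best-response condition is 198 − 2.5q = 74. Each firm produces q = 49.6, total output Q = 198.4, price P = 98.8.
A monopolist chooses Q where MR = MC. MR = 198 − Q; setting this equal to 74 gives Q = 124 and P = 136.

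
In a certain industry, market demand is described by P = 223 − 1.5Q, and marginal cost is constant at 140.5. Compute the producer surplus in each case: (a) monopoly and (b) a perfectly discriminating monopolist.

The monopolist equates marginal revenue to marginal cost: 223 − 3Q = 140.5, so Q = 27.5. From demand, P = 181.75.
PS = (181.75 − 140.5)·27.5 = 1134.375.
With perfect price discrimination, output is the efficient level Q = 55 (where demand meets MC), but every buyer pays their willingness to pay: CS = 0 and PS = total surplus.
PS = ½·(223 − 140.5)·55 = 2268.75.

Monopoly: PS = 1134.375; Perfect PD: PS = 2268.75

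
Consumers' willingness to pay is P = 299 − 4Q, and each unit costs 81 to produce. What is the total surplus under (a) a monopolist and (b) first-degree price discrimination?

Monopoly: TS = 4455.375; Perfect PD: TS = 5940.5

Monopoly sets MR = MC: 299 − 8Q = 81 ⇒ Q = 27.25, P = 299 − 4·27.25 = 190.
CS = ½·(299 − 190)·27.25 = 1485.125; PS = (190 − 81)·27.25 = 2970.25; TS = 4455.375.
With perfect price discrimination, output is the efficient level Q = 54.5 (where demand meets MC), but every buyer pays their willingness to pay: CS = 0 and PS = total surplus.
TS = 5940.5 (equal to competitive TS).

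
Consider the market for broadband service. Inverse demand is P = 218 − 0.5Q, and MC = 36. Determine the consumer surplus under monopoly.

CS = 8281

A monopolist chooses Q where MR = MC. MR = 218 − Q; setting this equal to 36 gives Q = 182 and P = 127.
CS = ½·(218 − 127)·182 = 8281.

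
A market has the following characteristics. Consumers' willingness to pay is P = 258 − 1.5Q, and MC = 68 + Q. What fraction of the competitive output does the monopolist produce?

Q_m/Q_c = 0.625

The monopolist equates marginal revenue to marginal cost: 258 − 3Q = 68 + Q, so Q = 47.5. From demand, P = 186.75.
Under competition P = MC: 258 − 1.5Q = 68 + Q ⇒ Q = 76, P = 144.
Ratio Q_m/Q_c = 47.5/76 = 0.625.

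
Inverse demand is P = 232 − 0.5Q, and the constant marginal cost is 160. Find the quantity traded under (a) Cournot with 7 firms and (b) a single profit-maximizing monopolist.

Cournot: Q = 126; Monopoly: Q = 72

In a 7-firm Cournot equilibrium, symmetry and the first-order condition give q = (232 − 160)/(4) = 18. So Q = 126 and P = 169.
Monopoly sets MR = MC: 232 − Q = 160 ⇒ Q = 72, P = 232 − 0.5·72 = 196.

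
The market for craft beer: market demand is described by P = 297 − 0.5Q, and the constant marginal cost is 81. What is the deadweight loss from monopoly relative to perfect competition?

DWL = 11664

Under competition P = MC = 81, so Q = (297 − 81)/0.5 = 432.
The monopolist equates marginal revenue to marginal cost: 297 − Q = 81, so Q = 216. From demand, P = 189.
DWL is the triangle between Q = 216 and Q = 432: ½·(432 − 216)·(189 − 81) = 11664.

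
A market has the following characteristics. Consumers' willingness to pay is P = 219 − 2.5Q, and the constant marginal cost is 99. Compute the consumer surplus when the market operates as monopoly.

Monopoly sets MR = MC: 219 − 5Q = 99 ⇒ Q = 24, P = 219 − 2.5·24 = 159.
CS = ½·(219 − 159)·24 = 720.

CS = 720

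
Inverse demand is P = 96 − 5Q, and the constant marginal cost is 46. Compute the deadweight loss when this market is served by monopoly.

Competitive firms price at marginal cost: P = 46, giving Q = 10.
Monopoly sets MR = MC: 96 − 10Q = 46 ⇒ Q = 5, P = 96 − 5·5 = 71.
DWL is the triangle between Q = 5 and Q = 10: ½·(10 − 5)·(71 − 46) = 62.5.

DWL = 62.5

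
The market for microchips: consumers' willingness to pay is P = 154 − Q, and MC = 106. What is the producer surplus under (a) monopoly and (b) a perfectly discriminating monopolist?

Monopoly: PS = 576; Perfect PD: PS = 1152

Monopoly sets MR = MC: 154 − 2Q = 106 ⇒ Q = 24, P = 154 − 24 = 130.
PS = (130 − 106)·24 = 576.
With perfect price discrimination, output is the efficient level Q = 48 (where demand meets MC), but every buyer pays their willingness to pay: CS = 0 and PS = total surplus.
PS = ½·(154 − 106)·48 = 1152.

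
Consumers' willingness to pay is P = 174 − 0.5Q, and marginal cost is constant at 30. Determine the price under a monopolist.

P = 102

The monopolist equates marginal revenue to marginal cost: 174 − Q = 30, so Q = 144. From demand, P = 102.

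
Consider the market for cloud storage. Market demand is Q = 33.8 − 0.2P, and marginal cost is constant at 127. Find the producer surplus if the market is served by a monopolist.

PS = 88.2

Inverting demand: P = 169 − 5Q.
A monopolist chooses Q where MR = MC. MR = 169 − 10Q; setting this equal to 127 gives Q = 4.2 and P = 148.
PS = (148 − 127)·4.2 = 88.2.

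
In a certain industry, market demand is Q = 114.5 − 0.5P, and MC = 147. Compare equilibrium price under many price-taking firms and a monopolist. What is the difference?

Inverting demand: P = 229 − 2Q.
Perfect competition: P = MC = 147, so 229 − 2Q = 147 and Q = 41.
A monopolist chooses Q where MR = MC. MR = 229 − 4Q; setting this equal to 147 gives Q = 20.5 and P = 188.
Change in equilibrium price: 188 − 147 = 41.

Equilibrium price rises by 41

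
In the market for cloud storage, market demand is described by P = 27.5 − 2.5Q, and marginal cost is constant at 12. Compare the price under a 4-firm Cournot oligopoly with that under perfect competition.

With 4 symmetric Cournot firms, each firm's FOC gives 27.5 − 12.5q = 12, so q = 1.24, Q = 4·1.24 = 4.96, and P = 15.1.
Under competition P = MC = 12, so Q = (27.5 − 12)/2.5 = 6.2.

Cournot: P = 15.1; Competition: P = 12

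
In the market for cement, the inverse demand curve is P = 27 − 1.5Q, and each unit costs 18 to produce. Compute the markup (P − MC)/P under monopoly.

Lerner index = 0.2

A monopolist chooses Q where MR = MC. MR = 27 − 3Q; setting this equal to 18 gives Q = 3 and P = 22.5.
Lerner index = (P − MC)/P = (22.5 − 18)/22.5 = 0.2.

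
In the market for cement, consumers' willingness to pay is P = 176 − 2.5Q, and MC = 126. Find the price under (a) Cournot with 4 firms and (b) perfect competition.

Cournot: P = 136; Competition: P = 126

In a 4-firm Cournot equilibrium, symmetry and the first-order condition give q = (176 − 126)/(12.5) = 4. So Q = 16 and P = 136.
Under competition P = MC = 126, so Q = (176 − 126)/2.5 = 20.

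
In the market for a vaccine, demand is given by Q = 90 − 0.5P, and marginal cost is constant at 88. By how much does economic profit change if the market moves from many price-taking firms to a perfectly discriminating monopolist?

Economic profit rises by 2116

Inverting demand: P = 180 − 2Q.
Perfect competition: P = MC = 88, so 180 − 2Q = 88 and Q = 46.
Profit = (88 − 88)·46 = 0.
With perfect price discrimination, output is the efficient level Q = 46 (where demand meets MC), but every buyer pays their willingness to pay: CS = 0 and PS = total surplus.
PS equals the full surplus area, 2116. Profit = 2116 = 2116.
Change in economic profit: 2116 − 0 = 2116.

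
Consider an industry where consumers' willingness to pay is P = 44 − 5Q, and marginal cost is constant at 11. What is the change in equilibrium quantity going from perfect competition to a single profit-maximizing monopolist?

Under competition P = MC = 11, so Q = (44 − 11)/5 = 6.6.
The monopolist equates marginal revenue to marginal cost: 44 − 10Q = 11, so Q = 3.3. From demand, P = 27.5.
Change in equilibrium quantity: 3.3 − 6.6 = −3.3.

Equilibrium quantity falls by 3.3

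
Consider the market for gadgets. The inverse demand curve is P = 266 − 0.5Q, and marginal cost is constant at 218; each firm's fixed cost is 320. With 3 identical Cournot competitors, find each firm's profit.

π_i = −32

With 3 symmetric Cournot firms, each firm's FOC gives 266 − 2q = 218, so q = 24, Q = 3·24 = 72, and P = 230.
Each firm's profit = (230 − 218)·24 − 320 = −32.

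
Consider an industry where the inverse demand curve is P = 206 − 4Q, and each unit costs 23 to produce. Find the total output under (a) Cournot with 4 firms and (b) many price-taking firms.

Cournot: Q = 36.6; Competition: Q = 45.75

In a 4-firm Cournot equilibrium, symmetry and the first-order condition give q = (206 − 23)/(20) = 9.15. So Q = 36.6 and P = 59.6.
Perfect competition: P = MC = 23, so 206 − 4Q = 23 and Q = 45.75.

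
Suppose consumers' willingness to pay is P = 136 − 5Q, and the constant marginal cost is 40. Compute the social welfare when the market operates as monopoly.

TS = 691.2

A monopolist chooses Q where MR = MC. MR = 136 − 10Q; setting this equal to 40 gives Q = 9.6 and P = 88.
CS = ½·(136 − 88)·9.6 = 230.4; PS = (88 − 40)·9.6 = 460.8; TS = 691.2.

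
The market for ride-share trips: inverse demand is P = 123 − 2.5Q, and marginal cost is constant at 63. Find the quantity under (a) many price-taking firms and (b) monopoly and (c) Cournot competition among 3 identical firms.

Perfect competition: P = MC = 63, so 123 − 2.5Q = 63 and Q = 24.
A monopolist chooses Q where MR = MC. MR = 123 − 5Q; setting this equal to 63 gives Q = 12 and P = 93.
With 3 symmetric Cournot firms, each firm's FOC gives 123 − 10q = 63, so q = 6, Q = 3·6 = 18, and P = 78.

Competition: Q = 24; Monopoly: Q = 12; Cournot: Q = 18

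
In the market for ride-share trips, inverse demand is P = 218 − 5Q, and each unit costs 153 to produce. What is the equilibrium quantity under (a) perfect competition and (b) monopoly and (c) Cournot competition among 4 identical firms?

Competition: Q = 13; Monopoly: Q = 6.5; Cournot: Q = 10.4

Perfect competition: P = MC = 153, so 218 − 5Q = 153 and Q = 13.
Monopoly sets MR = MC: 218 − 10Q = 153 ⇒ Q = 6.5, P = 218 − 5·6.5 = 185.5.
Cournot with 4 identical firms: the symmetric best-response condition is 218 − 25q = 153. Each firm produces q = 2.6, total output Q = 10.4, price P = 166.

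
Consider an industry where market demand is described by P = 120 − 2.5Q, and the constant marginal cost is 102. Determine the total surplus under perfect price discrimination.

TS = 64.8

A perfectly discriminating monopolist sells every unit with P(Q) ≥ MC(Q), so output equals the competitive quantity Q = 7.2. Each buyer pays their reservation price, so CS = 0 and the firm captures all surplus.
TS = 64.8 (equal to competitive TS).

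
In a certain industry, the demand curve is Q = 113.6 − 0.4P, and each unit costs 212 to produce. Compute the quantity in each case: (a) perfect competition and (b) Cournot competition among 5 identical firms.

Competition: Q = 28.8; Cournot: Q = 24

Inverting demand: P = 284 − 2.5Q.
Competitive firms price at marginal cost: P = 212, giving Q = 28.8.
Cournot with 5 identical firms: the symmetric best-response condition is 284 − 15q = 212. Each firm produces q = 4.8, total output Q = 24, price P = 224.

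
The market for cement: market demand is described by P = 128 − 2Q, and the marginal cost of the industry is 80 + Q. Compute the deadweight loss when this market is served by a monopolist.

Under competition P = MC: 128 − 2Q = 80 + Q ⇒ Q = 16, P = 96.
The monopolist equates marginal revenue to marginal cost: 128 − 4Q = 80 + Q, so Q = 9.6. From demand, P = 108.8.
CS = ½·(128 − 96)·16 = 256; PS = (96·16 − 80·16 − ½·1·16²) = 128; TS = 384.
CS = ½·(128 − 108.8)·9.6 = 92.16; PS = (108.8·9.6 − 80·9.6 − ½·1·9.6²) = 230.4; TS = 322.56.
DWL = 384 − 322.56 = 61.44.

DWL = 61.44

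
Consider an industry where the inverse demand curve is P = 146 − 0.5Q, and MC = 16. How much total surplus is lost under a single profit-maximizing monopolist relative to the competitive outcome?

DWL = 4225

Competitive firms price at marginal cost: P = 16, giving Q = 260.
The monopolist equates marginal revenue to marginal cost: 146 − Q = 16, so Q = 130. From demand, P = 81.
DWL is the triangle between Q = 130 and Q = 260: ½·(260 − 130)·(81 − 16) = 4225.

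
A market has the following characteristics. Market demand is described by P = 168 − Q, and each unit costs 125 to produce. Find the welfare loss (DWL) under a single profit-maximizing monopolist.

Under competition P = MC = 125, so Q = (168 − 125)/1 = 43.
The monopolist equates marginal revenue to marginal cost: 168 − 2Q = 125, so Q = 21.5. From demand, P = 146.5.
DWL is the triangle between Q = 21.5 and Q = 43: ½·(43 − 21.5)·(146.5 − 125) = 231.125.

DWL = 231.125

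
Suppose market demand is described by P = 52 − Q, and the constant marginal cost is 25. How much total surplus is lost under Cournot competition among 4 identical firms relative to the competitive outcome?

Competitive firms price at marginal cost: P = 25, giving Q = 27.
Cournot with 4 identical firms: the symmetric best-response condition is 52 − 5q = 25. Each firm produces q = 5.4, total output Q = 21.6, price P = 30.4.
DWL is the triangle between Q = 21.6 and Q = 27: ½·(27 − 21.6)·(30.4 − 25) = 14.58.

DWL = 14.58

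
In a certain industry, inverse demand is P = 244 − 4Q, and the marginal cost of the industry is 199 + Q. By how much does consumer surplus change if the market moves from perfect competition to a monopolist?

CS falls by 112

Competitive equilibrium sets price equal to marginal cost: 244 − 4Q = 199 + Q, so Q = 9 and P = 208.
CS = ½·(244 − 208)·9 = 162.
Monopoly sets MR = MC: 244 − 8Q = 199 + Q ⇒ Q = 5, P = 244 − 4·5 = 224.
CS = ½·(244 − 224)·5 = 50.
Change in consumer surplus: 50 − 162 = −112.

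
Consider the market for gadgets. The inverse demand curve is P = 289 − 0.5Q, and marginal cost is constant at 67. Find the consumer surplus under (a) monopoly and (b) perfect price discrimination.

Monopoly: CS = 12321; Perfect PD: CS = 0

A monopolist chooses Q where MR = MC. MR = 289 − Q; setting this equal to 67 gives Q = 222 and P = 178.
CS = ½·(289 − 178)·222 = 12321.
Under first-degree price discrimination the firm charges each unit its demand price and produces up to where P = MC, i.e. Q = 444. Consumer surplus is zero; producer surplus equals total surplus.
CS = 0.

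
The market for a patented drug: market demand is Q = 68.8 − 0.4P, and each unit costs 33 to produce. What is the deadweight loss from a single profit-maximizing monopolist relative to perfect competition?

Inverting demand: P = 172 − 2.5Q.
Competitive firms price at marginal cost: P = 33, giving Q = 55.6.
Monopoly sets MR = MC: 172 − 5Q = 33 ⇒ Q = 27.8, P = 172 − 2.5·27.8 = 102.5.
DWL is the triangle between Q = 27.8 and Q = 55.6: ½·(55.6 − 27.8)·(102.5 − 33) = 966.05.

DWL = 966.05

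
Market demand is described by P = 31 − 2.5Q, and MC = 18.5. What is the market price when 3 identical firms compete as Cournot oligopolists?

P = 21.625

With 3 symmetric Cournot firms, each firm's FOC gives 31 − 10q = 18.5, so q = 1.25, Q = 3·1.25 = 3.75, and P = 21.625.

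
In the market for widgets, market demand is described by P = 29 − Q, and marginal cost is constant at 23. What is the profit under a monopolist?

Profit = 9

The monopolist equates marginal revenue to marginal cost: 29 − 2Q = 23, so Q = 3. From demand, P = 26.
Profit = (26 − 23)·3 = 9.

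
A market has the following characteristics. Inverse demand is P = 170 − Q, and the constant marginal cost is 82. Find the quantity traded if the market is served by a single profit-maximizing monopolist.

Monopoly sets MR = MC: 170 − 2Q = 82 ⇒ Q = 44, P = 170 − 44 = 126.

Q = 44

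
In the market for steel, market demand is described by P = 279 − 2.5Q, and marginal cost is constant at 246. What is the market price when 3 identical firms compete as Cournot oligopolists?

Cournot with 3 identical firms: the symmetric best-response condition is 279 − 10q = 246. Each firm produces q = 3.3, total output Q = 9.9, price P = 254.25.

P = 254.25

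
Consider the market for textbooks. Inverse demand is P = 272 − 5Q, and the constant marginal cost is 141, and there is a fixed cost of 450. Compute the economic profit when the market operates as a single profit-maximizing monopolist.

Monopoly sets MR = MC: 272 − 10Q = 141 ⇒ Q = 13.1, P = 272 − 5·13.1 = 206.5.
Profit = (206.5 − 141)·13.1 − 450 = 408.05.

Profit = 408.05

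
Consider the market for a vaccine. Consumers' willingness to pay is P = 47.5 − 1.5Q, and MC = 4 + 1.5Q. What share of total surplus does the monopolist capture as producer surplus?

PS/TS = 0.75

The monopolist equates marginal revenue to marginal cost: 47.5 − 3Q = 4 + 1.5Q, so Q = 29/3. From demand, P = 33.
CS = ½·(47.5 − 33)·29/3 = 841/12.
PS = P·Q − VC(Q) = 33·29/3 − (4·29/3 + ½·1.5·(29/3)²) = 210.25.
Share captured = PS/TS = 210.25/(841/3) = 0.75.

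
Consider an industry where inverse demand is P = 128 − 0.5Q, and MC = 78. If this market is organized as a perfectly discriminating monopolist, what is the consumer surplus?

Under first-degree price discrimination the firm charges each unit its demand price and produces up to where P = MC, i.e. Q = 100. Consumer surplus is zero; producer surplus equals total surplus.
CS = 0.

CS = 0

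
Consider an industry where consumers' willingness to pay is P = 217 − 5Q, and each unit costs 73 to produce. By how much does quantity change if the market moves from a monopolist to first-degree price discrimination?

Monopoly sets MR = MC: 217 − 10Q = 73 ⇒ Q = 14.4, P = 217 − 5·14.4 = 145.
Under first-degree price discrimination the firm charges each unit its demand price and produces up to where P = MC, i.e. Q = 28.8. Consumer surplus is zero; producer surplus equals total surplus.
Change in quantity: 28.8 − 14.4 = 14.4.

Quantity rises by 14.4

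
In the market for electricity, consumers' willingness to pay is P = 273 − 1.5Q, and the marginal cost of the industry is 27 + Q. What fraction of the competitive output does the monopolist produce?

Q_m/Q_c = 0.625

The monopolist equates marginal revenue to marginal cost: 273 − 3Q = 27 + Q, so Q = 61.5. From demand, P = 180.75.
Under competition P = MC: 273 − 1.5Q = 27 + Q ⇒ Q = 98.4, P = 125.4.
Ratio Q_m/Q_c = 61.5/98.4 = 0.625.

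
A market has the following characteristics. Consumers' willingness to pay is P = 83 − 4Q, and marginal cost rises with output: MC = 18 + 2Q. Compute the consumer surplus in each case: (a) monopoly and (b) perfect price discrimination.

Monopoly: CS = 84.5; Perfect PD: CS = 0

Monopoly sets MR = MC: 83 − 8Q = 18 + 2Q ⇒ Q = 6.5, P = 83 − 4·6.5 = 57.
CS = ½·(83 − 57)·6.5 = 84.5.
A perfectly discriminating monopolist sells every unit with P(Q) ≥ MC(Q), so output equals the competitive quantity Q = 65/6. Each buyer pays their reservation price, so CS = 0 and the firm captures all surplus.
CS = 0.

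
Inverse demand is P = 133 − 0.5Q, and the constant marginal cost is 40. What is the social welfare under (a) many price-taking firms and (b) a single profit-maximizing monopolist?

Competition: TS = 8649; Monopoly: TS = 6486.75

Under competition P = MC = 40, so Q = (133 − 40)/0.5 = 186.
CS = ½·(133 − 40)·186 = 8649; PS = (40 − 40)·186 = 0; TS = 8649.
The monopolist equates marginal revenue to marginal cost: 133 − Q = 40, so Q = 93. From demand, P = 86.5.
CS = ½·(133 − 86.5)·93 = 2162.25; PS = (86.5 − 40)·93 = 4324.5; TS = 6486.75.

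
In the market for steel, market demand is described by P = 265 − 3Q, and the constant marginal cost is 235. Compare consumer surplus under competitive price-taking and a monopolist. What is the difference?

CS falls by 112.5

Competitive firms price at marginal cost: P = 235, giving Q = 10.
CS = ½·(265 − 235)·10 = 150.
The monopolist equates marginal revenue to marginal cost: 265 − 6Q = 235, so Q = 5. From demand, P = 250.
CS = ½·(265 − 250)·5 = 37.5.
Change in consumer surplus: 37.5 − 150 = −112.5.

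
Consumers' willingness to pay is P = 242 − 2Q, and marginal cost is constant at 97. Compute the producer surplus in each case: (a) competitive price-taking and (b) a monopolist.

Competitive firms price at marginal cost: P = 97, giving Q = 72.5.
PS = (97 − 97)·72.5 = 0.
The monopolist equates marginal revenue to marginal cost: 242 − 4Q = 97, so Q = 36.25. From demand, P = 169.5.
PS = (169.5 − 97)·36.25 = 2628.125.

Competition: PS = 0; Monopoly: PS = 2628.125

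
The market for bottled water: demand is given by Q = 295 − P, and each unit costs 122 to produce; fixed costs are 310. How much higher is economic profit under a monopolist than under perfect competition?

Inverting demand: P = 295 − Q.
Perfect competition: P = MC = 122, so 295 − Q = 122 and Q = 173.
Profit = (122 − 122)·173 − 310 = −310.
The monopolist equates marginal revenue to marginal cost: 295 − 2Q = 122, so Q = 86.5. From demand, P = 208.5.
Profit = (208.5 − 122)·86.5 − 310 = 7172.25.
Change in economic profit: 7172.25 − −310 = 7482.25.

Economic profit rises by 7482.25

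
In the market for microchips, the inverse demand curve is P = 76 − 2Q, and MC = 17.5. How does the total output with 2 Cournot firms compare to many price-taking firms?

Cournot: Q = 19.5; Competition: Q = 29.25

In a 2-firm Cournot equilibrium, symmetry and the first-order condition give q = (76 − 17.5)/(6) = 9.75. So Q = 19.5 and P = 37.
Under competition P = MC = 17.5, so Q = (76 − 17.5)/2 = 29.25.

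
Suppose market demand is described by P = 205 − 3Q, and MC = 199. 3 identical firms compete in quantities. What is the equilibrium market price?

P = 200.5

In a 3-firm Cournot equilibrium, symmetry and the first-order condition give q = (205 − 199)/(12) = 0.5. So Q = 1.5 and P = 200.5.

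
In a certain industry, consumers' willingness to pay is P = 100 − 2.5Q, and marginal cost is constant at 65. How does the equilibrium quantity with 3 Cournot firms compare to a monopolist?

Cournot: Q = 10.5; Monopoly: Q = 7

Cournot with 3 identical firms: the symmetric best-response condition is 100 − 10q = 65. Each firm produces q = 3.5, total output Q = 10.5, price P = 73.75.
The monopolist equates marginal revenue to marginal cost: 100 − 5Q = 65, so Q = 7. From demand, P = 82.5.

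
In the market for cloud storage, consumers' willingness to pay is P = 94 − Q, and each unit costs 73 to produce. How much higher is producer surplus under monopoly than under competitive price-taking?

Producer surplus rises by 110.25

Perfect competition: P = MC = 73, so 94 − Q = 73 and Q = 21.
PS = (73 − 73)·21 = 0.
A monopolist chooses Q where MR = MC. MR = 94 − 2Q; setting this equal to 73 gives Q = 10.5 and P = 83.5.
PS = (83.5 − 73)·10.5 = 110.25.
Change in producer surplus: 110.25 − 0 = 110.25.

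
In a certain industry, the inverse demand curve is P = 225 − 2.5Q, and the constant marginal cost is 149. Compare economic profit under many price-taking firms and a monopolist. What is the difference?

π rises by 577.6

Perfect competition: P = MC = 149, so 225 − 2.5Q = 149 and Q = 30.4.
Profit = (149 − 149)·30.4 = 0.
A monopolist chooses Q where MR = MC. MR = 225 − 5Q; setting this equal to 149 gives Q = 15.2 and P = 187.
Profit = (187 − 149)·15.2 = 577.6.
Change in economic profit: 577.6 − 0 = 577.6.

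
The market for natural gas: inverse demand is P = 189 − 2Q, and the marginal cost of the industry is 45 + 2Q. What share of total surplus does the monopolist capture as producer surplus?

A monopolist chooses Q where MR = MC. MR = 189 − 4Q; setting this equal to 45 + 2Q gives Q = 24 and P = 141.
CS = ½·(189 − 141)·24 = 576.
PS = P·Q − VC(Q) = 141·24 − (45·24 + ½·2·24²) = 1728.
Share captured = PS/TS = 1728/2304 = 0.75.

PS/TS = 0.75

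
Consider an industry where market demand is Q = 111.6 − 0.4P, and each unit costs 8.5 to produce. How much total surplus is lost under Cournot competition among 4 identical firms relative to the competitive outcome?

Inverting demand: P = 279 − 2.5Q.
Under competition P = MC = 8.5, so Q = (279 − 8.5)/2.5 = 108.2.
In a 4-firm Cournot equilibrium, symmetry and the first-order condition give q = (279 − 8.5)/(12.5) = 21.64. So Q = 86.56 and P = 62.6.
DWL is the triangle between Q = 86.56 and Q = 108.2: ½·(108.2 − 86.56)·(62.6 − 8.5) = 585.362.

DWL = 585.362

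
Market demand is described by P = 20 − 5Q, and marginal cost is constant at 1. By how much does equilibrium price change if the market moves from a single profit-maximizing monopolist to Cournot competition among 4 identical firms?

Monopoly sets MR = MC: 20 − 10Q = 1 ⇒ Q = 1.9, P = 20 − 5·1.9 = 10.5.
Cournot with 4 identical firms: the symmetric best-response condition is 20 − 25q = 1. Each firm produces q = 0.76, total output Q = 3.04, price P = 4.8.
Change in equilibrium price: 4.8 − 10.5 = −5.7.

Equilibrium price falls by 5.7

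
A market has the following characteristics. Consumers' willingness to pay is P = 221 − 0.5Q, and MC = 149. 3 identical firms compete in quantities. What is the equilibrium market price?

P = 167

With 3 symmetric Cournot firms, each firm's FOC gives 221 − 2q = 149, so q = 36, Q = 3·36 = 108, and P = 167.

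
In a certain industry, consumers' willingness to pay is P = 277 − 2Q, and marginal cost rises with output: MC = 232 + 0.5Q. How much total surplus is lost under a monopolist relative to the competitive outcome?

DWL = 80

Competitive equilibrium sets price equal to marginal cost: 277 − 2Q = 232 + 0.5Q, so Q = 18 and P = 241.
Monopoly sets MR = MC: 277 − 4Q = 232 + 0.5Q ⇒ Q = 10, P = 277 − 2·10 = 257.
CS = ½·(277 − 241)·18 = 324; PS = (241·18 − 232·18 − ½·0.5·18²) = 81; TS = 405.
CS = ½·(277 − 257)·10 = 100; PS = (257·10 − 232·10 − ½·0.5·10²) = 225; TS = 325.
DWL = 405 − 325 = 80.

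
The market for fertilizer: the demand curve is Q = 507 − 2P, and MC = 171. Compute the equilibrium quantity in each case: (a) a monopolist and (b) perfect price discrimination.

Inverting demand: P = 253.5 − 0.5Q.
A monopolist chooses Q where MR = MC. MR = 253.5 − Q; setting this equal to 171 gives Q = 82.5 and P = 212.25.
A perfectly discriminating monopolist sells every unit with P(Q) ≥ MC(Q), so output equals the competitive quantity Q = 165. Each buyer pays their reservation price, so CS = 0 and the firm captures all surplus.

Monopoly: Q = 82.5; Perfect PD: Q = 165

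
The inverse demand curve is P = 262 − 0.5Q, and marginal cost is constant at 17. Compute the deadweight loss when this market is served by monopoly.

DWL = 15006.25

Under competition P = MC = 17, so Q = (262 − 17)/0.5 = 490.
A monopolist chooses Q where MR = MC. MR = 262 − Q; setting this equal to 17 gives Q = 245 and P = 139.5.
DWL is the triangle between Q = 245 and Q = 490: ½·(490 − 245)·(139.5 − 17) = 15006.25.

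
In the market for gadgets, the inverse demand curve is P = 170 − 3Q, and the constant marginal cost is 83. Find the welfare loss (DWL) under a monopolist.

Perfect competition: P = MC = 83, so 170 − 3Q = 83 and Q = 29.
Monopoly sets MR = MC: 170 − 6Q = 83 ⇒ Q = 14.5, P = 170 − 3·14.5 = 126.5.
DWL is the triangle between Q = 14.5 and Q = 29: ½·(29 − 14.5)·(126.5 − 83) = 315.375.

DWL = 315.375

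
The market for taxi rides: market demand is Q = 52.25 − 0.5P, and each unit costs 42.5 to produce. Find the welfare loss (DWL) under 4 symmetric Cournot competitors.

DWL = 38.44

Inverting demand: P = 104.5 − 2Q.
Perfect competition: P = MC = 42.5, so 104.5 − 2Q = 42.5 and Q = 31.
Cournot with 4 identical firms: the symmetric best-response condition is 104.5 − 10q = 42.5. Each firm produces q = 6.2, total output Q = 24.8, price P = 54.9.
DWL is the triangle between Q = 24.8 and Q = 31: ½·(31 − 24.8)·(54.9 − 42.5) = 38.44.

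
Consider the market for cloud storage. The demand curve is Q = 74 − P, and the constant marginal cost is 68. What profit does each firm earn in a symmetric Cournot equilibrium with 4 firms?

π_i = 1.44

Inverting demand: P = 74 − Q.
In a 4-firm Cournot equilibrium, symmetry and the first-order condition give q = (74 − 68)/(5) = 1.2. So Q = 4.8 and P = 69.2.
Each firm's profit = (69.2 − 68)·1.2 = 1.44.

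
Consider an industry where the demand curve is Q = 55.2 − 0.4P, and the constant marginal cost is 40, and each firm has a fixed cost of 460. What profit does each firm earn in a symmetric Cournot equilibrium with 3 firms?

π_i = −219.9

Inverting demand: P = 138 − 2.5Q.
With 3 symmetric Cournot firms, each firm's FOC gives 138 − 10q = 40, so q = 9.8, Q = 3·9.8 = 29.4, and P = 64.5.
Each firm's profit = (64.5 − 40)·9.8 − 460 = −219.9.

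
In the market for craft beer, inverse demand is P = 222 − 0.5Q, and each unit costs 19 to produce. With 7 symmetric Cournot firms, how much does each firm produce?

q_i = 50.75

Cournot with 7 identical firms: the symmetric best-response condition is 222 − 4q = 19. Each firm produces q = 50.75, total output Q = 355.25, price P = 44.375.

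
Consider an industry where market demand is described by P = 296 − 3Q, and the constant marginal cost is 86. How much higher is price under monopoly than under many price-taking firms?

P rises by 105

Perfect competition: P = MC = 86, so 296 − 3Q = 86 and Q = 70.
Monopoly sets MR = MC: 296 − 6Q = 86 ⇒ Q = 35, P = 296 − 3·35 = 191.
Change in price: 191 − 86 = 105.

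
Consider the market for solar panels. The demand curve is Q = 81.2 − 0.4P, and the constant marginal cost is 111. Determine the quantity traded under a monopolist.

Q = 18.4

Inverting demand: P = 203 − 2.5Q.
Monopoly sets MR = MC: 203 − 5Q = 111 ⇒ Q = 18.4, P = 203 − 2.5·18.4 = 157.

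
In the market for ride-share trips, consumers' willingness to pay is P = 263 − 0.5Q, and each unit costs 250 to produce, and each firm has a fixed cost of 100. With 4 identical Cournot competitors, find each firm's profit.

π_i = −86.48

With 4 symmetric Cournot firms, each firm's FOC gives 263 − 2.5q = 250, so q = 5.2, Q = 4·5.2 = 20.8, and P = 252.6.
Each firm's profit = (252.6 − 250)·5.2 − 100 = −86.48.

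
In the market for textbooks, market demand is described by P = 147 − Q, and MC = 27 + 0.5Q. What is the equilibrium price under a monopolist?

The monopolist equates marginal revenue to marginal cost: 147 − 2Q = 27 + 0.5Q, so Q = 48. From demand, P = 99.

P = 99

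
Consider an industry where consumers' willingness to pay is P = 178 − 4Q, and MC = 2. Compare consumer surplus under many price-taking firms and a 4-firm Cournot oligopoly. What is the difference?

Competitive firms price at marginal cost: P = 2, giving Q = 44.
CS = ½·(178 − 2)·44 = 3872.
In a 4-firm Cournot equilibrium, symmetry and the first-order condition give q = (178 − 2)/(20) = 8.8. So Q = 35.2 and P = 37.2.
CS = ½·(178 − 37.2)·35.2 = 2478.08.
Change in consumer surplus: 2478.08 − 3872 = −1393.92.

CS falls by 1393.92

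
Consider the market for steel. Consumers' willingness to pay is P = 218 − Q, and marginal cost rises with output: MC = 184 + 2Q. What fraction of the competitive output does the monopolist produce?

Q_m/Q_c = 0.75

The monopolist equates marginal revenue to marginal cost: 218 − 2Q = 184 + 2Q, so Q = 8.5. From demand, P = 209.5.
Under competition P = MC: 218 − Q = 184 + 2Q ⇒ Q = 34/3, P = 620/3.
Ratio Q_m/Q_c = 8.5/(34/3) = 0.75.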